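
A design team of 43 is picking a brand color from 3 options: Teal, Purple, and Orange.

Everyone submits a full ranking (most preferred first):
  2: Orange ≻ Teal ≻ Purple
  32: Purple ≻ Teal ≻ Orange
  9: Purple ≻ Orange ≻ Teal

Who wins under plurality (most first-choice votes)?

Purple

First-place votes: Teal 0, Purple 41, Orange 2.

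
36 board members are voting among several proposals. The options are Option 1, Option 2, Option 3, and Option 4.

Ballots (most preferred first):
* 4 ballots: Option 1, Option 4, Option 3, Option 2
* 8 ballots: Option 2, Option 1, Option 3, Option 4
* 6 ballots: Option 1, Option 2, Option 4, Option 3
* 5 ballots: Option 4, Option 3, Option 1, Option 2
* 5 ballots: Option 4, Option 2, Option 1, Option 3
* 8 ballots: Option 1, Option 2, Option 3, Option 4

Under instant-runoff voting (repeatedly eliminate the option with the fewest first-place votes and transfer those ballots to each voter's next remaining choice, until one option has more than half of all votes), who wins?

Round 1: Option 1 18, Option 2 8, Option 3 0, Option 4 10. Option 3 eliminated.
Round 2: Option 1 18, Option 2 8, Option 4 10. Option 2 eliminated.
Round 3: Option 1 26, Option 4 10. Option 1 has a majority (≥19).

Option 1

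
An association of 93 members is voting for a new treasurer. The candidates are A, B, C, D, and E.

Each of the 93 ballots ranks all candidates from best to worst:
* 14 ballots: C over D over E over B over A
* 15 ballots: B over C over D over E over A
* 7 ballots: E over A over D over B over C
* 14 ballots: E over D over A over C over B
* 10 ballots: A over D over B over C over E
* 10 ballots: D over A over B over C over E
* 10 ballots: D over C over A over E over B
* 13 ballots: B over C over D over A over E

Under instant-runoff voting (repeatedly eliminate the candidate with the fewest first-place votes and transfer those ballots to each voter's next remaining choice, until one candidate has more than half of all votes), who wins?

D

Round 1: A 10, B 28, C 14, D 20, E 21. A eliminated.
Round 2: B 28, C 14, D 30, E 21. C eliminated.
Round 3: B 28, D 44, E 21. E eliminated.
Round 4: B 28, D 65. D has a majority (≥47).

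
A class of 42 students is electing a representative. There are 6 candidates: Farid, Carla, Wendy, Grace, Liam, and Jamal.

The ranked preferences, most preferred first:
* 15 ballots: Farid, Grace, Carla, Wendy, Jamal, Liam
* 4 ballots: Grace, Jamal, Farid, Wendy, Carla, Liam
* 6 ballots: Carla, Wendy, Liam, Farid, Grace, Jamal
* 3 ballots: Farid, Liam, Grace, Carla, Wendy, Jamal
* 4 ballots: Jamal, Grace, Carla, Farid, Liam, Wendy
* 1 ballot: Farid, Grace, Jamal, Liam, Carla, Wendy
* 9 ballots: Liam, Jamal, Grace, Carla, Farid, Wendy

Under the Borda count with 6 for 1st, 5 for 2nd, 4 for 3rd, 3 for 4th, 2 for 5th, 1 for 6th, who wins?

Farid: 15×6 + 4×4 + 6×3 + 3×6 + 4×3 + 1×6 + 9×2 = 178
Carla: 15×4 + 4×2 + 6×6 + 3×3 + 4×4 + 1×2 + 9×3 = 158
Wendy: 15×3 + 4×3 + 6×5 + 3×2 + 4×1 + 1×1 + 9×1 = 107
Grace: 15×5 + 4×6 + 6×2 + 3×4 + 4×5 + 1×5 + 9×4 = 184
Liam: 15×1 + 4×1 + 6×4 + 3×5 + 4×2 + 1×3 + 9×6 = 123
Jamal: 15×2 + 4×5 + 6×1 + 3×1 + 4×6 + 1×4 + 9×5 = 132

Grace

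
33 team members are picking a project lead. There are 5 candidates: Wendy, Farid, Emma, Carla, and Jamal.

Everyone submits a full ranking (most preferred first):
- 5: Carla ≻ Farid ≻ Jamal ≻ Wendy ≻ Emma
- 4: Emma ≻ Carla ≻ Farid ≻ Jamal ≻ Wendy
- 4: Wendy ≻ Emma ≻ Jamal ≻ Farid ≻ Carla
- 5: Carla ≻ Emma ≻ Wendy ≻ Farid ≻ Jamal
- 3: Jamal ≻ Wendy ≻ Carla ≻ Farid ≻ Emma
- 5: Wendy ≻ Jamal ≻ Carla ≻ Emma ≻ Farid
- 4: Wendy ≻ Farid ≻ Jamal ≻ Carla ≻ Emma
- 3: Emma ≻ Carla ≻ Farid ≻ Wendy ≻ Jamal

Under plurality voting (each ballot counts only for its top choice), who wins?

First-place votes: Wendy 13, Farid 0, Emma 7, Carla 10, Jamal 3.

Wendy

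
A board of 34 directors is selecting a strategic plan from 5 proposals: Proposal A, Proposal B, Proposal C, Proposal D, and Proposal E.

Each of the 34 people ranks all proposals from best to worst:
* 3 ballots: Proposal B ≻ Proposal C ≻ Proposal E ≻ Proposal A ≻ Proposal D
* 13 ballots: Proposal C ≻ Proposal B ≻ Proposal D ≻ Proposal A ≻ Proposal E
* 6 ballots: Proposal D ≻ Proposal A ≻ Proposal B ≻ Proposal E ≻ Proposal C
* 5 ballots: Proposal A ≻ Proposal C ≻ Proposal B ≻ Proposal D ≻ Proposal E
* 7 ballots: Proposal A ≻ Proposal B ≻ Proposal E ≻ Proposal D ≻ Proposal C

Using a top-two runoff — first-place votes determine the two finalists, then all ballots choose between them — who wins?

Round 1 first-place votes: Proposal A 12, Proposal B 3, Proposal C 13, Proposal D 6, Proposal E 0. Proposal C and Proposal A advance.
Runoff: Proposal C is ranked above Proposal A on 16 ballots, Proposal A above Proposal C on 18.

Proposal A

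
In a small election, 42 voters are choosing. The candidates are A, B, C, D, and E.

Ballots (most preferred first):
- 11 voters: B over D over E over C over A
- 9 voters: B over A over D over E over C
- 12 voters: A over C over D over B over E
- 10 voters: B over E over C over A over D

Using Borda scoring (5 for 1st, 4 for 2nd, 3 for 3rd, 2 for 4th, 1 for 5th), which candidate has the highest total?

B

A: 11×1 + 9×4 + 12×5 + 10×2 = 127
B: 11×5 + 9×5 + 12×2 + 10×5 = 174
C: 11×2 + 9×1 + 12×4 + 10×3 = 109
D: 11×4 + 9×3 + 12×3 + 10×1 = 117
E: 11×3 + 9×2 + 12×1 + 10×4 = 103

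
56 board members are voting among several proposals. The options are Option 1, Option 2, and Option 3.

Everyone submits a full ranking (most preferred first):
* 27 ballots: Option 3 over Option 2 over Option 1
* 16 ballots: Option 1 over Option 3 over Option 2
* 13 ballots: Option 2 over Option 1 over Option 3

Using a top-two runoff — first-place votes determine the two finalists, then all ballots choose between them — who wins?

Option 1

Round 1 first-place votes: Option 1 16, Option 2 13, Option 3 27. Option 3 and Option 1 advance.
Runoff: Option 3 is ranked above Option 1 on 27 ballots, Option 1 above Option 3 on 29.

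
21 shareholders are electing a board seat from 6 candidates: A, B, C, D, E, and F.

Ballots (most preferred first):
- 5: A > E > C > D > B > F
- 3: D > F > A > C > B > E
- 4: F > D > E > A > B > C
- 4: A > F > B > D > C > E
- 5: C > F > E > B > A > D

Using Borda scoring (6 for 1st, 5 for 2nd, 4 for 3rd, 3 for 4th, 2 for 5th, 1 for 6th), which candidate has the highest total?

F

A: 5×6 + 3×4 + 4×3 + 4×6 + 5×2 = 88
B: 5×2 + 3×2 + 4×2 + 4×4 + 5×3 = 55
C: 5×4 + 3×3 + 4×1 + 4×2 + 5×6 = 71
D: 5×3 + 3×6 + 4×5 + 4×3 + 5×1 = 70
E: 5×5 + 3×1 + 4×4 + 4×1 + 5×4 = 68
F: 5×1 + 3×5 + 4×6 + 4×5 + 5×5 = 89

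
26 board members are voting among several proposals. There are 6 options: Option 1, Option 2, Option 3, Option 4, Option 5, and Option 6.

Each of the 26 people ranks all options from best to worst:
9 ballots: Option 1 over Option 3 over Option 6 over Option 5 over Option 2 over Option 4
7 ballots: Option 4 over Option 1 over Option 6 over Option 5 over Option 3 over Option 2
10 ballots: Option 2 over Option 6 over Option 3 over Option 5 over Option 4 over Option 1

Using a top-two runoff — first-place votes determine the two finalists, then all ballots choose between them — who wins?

Option 1

Round 1 first-place votes: Option 1 9, Option 2 10, Option 3 0, Option 4 7, Option 5 0, Option 6 0. Option 2 and Option 1 advance.
Runoff: Option 2 is ranked above Option 1 on 10 ballots, Option 1 above Option 2 on 16.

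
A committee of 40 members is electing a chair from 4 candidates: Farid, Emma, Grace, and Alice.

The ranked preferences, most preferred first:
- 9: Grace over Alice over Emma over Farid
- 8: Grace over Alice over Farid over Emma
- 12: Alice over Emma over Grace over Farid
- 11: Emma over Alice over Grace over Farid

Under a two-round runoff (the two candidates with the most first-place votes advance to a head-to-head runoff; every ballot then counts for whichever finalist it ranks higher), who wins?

Alice

Round 1 first-place votes: Farid 0, Emma 11, Grace 17, Alice 12. Grace and Alice advance.
Runoff: Grace is ranked above Alice on 17 ballots, Alice above Grace on 23.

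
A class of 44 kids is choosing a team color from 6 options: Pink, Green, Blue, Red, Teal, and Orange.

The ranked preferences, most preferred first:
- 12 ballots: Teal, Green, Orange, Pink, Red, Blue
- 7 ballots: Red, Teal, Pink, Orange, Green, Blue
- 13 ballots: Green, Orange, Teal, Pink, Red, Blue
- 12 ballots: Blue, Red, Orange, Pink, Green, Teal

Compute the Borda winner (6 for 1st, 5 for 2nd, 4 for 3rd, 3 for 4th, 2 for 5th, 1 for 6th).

Orange

Pink: 12×3 + 7×4 + 13×3 + 12×3 = 139
Green: 12×5 + 7×2 + 13×6 + 12×2 = 176
Blue: 12×1 + 7×1 + 13×1 + 12×6 = 104
Red: 12×2 + 7×6 + 13×2 + 12×5 = 152
Teal: 12×6 + 7×5 + 13×4 + 12×1 = 171
Orange: 12×4 + 7×3 + 13×5 + 12×4 = 182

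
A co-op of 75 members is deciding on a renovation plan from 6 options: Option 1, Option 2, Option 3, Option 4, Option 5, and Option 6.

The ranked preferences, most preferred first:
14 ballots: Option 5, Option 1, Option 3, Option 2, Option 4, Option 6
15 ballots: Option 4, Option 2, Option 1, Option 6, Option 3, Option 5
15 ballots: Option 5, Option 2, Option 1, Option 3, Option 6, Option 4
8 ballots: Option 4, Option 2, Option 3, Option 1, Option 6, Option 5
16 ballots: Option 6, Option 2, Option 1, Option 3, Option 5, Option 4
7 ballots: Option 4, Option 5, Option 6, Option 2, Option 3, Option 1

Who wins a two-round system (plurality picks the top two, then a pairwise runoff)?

Option 5

Round 1 first-place votes: Option 1 0, Option 2 0, Option 3 0, Option 4 30, Option 5 29, Option 6 16. Option 4 and Option 5 advance.
Runoff: Option 4 is ranked above Option 5 on 30 ballots, Option 5 above Option 4 on 45.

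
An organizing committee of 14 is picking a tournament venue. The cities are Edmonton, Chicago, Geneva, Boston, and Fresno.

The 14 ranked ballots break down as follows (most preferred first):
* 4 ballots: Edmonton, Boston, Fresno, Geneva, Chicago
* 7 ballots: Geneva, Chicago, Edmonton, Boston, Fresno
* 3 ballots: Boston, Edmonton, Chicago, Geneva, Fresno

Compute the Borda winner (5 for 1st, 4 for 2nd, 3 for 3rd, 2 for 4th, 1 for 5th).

Edmonton

Edmonton: 4×5 + 7×3 + 3×4 = 53
Chicago: 4×1 + 7×4 + 3×3 = 41
Geneva: 4×2 + 7×5 + 3×2 = 49
Boston: 4×4 + 7×2 + 3×5 = 45
Fresno: 4×3 + 7×1 + 3×1 = 22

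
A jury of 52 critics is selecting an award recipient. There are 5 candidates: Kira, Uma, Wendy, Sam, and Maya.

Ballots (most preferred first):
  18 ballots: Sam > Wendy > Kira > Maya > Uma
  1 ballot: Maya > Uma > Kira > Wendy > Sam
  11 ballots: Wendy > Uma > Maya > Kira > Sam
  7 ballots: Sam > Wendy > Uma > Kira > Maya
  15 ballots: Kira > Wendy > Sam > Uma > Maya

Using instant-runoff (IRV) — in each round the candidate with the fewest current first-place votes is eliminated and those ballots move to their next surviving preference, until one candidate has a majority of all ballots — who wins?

Round 1: Kira 15, Uma 0, Wendy 11, Sam 25, Maya 1. Uma eliminated.
Round 2: Kira 15, Wendy 11, Sam 25, Maya 1. Maya eliminated.
Round 3: Kira 16, Wendy 11, Sam 25. Wendy eliminated.
Round 4: Kira 27, Sam 25. Kira has a majority (≥27).

Kira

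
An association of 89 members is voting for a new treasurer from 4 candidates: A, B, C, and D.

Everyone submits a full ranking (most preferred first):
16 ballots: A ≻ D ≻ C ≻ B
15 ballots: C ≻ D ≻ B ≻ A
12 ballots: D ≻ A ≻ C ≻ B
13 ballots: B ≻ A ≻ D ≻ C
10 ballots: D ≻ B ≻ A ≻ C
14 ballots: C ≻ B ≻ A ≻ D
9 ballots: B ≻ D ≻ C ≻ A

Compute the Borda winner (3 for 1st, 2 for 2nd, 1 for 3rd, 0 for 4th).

D

A: 16×3 + 15×0 + 12×2 + 13×2 + 10×1 + 14×1 + 9×0 = 122
B: 16×0 + 15×1 + 12×0 + 13×3 + 10×2 + 14×2 + 9×3 = 129
C: 16×1 + 15×3 + 12×1 + 13×0 + 10×0 + 14×3 + 9×1 = 124
D: 16×2 + 15×2 + 12×3 + 13×1 + 10×3 + 14×0 + 9×2 = 159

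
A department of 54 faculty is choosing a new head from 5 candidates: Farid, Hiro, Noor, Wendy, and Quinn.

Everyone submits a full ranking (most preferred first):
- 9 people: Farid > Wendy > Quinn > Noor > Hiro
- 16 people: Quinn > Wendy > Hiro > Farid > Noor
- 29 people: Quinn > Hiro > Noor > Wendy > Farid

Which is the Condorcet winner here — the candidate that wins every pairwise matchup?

Quinn vs Farid: 45–9
Quinn vs Hiro: 54–0
Quinn vs Noor: 54–0
Quinn vs Wendy: 45–9
Quinn beats every other candidate.

Quinn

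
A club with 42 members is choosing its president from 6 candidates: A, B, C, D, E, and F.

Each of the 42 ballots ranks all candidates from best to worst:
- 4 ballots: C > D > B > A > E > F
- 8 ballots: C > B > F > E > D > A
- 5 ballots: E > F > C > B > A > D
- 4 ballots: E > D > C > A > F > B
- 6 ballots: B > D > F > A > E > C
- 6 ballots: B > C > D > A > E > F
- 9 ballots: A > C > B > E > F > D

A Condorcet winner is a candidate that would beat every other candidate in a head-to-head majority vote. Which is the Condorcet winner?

C vs A: 27–15
C vs B: 30–12
C vs D: 32–10
C vs E: 27–15
C vs F: 31–11
C beats every other candidate.

C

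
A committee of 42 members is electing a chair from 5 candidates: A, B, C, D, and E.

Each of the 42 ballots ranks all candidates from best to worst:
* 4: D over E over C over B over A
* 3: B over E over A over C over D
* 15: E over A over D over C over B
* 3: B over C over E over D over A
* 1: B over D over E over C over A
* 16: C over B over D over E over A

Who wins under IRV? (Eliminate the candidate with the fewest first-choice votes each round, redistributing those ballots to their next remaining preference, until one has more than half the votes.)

E

Round 1: A 0, B 7, C 16, D 4, E 15. A eliminated.
Round 2: B 7, C 16, D 4, E 15. D eliminated.
Round 3: B 7, C 16, E 19. B eliminated.
Round 4: C 19, E 23. E has a majority (≥22).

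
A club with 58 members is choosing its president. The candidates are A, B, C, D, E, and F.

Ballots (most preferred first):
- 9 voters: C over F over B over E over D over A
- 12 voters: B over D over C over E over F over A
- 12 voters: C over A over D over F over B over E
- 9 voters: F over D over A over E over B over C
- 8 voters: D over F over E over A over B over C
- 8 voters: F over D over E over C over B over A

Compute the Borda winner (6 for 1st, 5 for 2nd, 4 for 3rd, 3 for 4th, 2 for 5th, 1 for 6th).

A: 9×1 + 12×1 + 12×5 + 9×4 + 8×3 + 8×1 = 149
B: 9×4 + 12×6 + 12×2 + 9×2 + 8×2 + 8×2 = 182
C: 9×6 + 12×4 + 12×6 + 9×1 + 8×1 + 8×3 = 215
D: 9×2 + 12×5 + 12×4 + 9×5 + 8×6 + 8×5 = 259
E: 9×3 + 12×3 + 12×1 + 9×3 + 8×4 + 8×4 = 166
F: 9×5 + 12×2 + 12×3 + 9×6 + 8×5 + 8×6 = 247

D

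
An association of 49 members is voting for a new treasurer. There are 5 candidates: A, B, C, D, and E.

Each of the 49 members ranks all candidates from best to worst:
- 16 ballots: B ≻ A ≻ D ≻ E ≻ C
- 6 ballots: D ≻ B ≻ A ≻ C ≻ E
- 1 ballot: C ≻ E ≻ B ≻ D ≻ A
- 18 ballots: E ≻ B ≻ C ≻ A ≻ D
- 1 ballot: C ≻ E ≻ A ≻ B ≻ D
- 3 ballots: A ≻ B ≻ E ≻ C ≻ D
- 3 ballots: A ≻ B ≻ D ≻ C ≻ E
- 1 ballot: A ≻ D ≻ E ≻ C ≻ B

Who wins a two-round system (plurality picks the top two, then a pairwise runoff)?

B

Round 1 first-place votes: A 7, B 16, C 2, D 6, E 18. E and B advance.
Runoff: E is ranked above B on 21 ballots, B above E on 28.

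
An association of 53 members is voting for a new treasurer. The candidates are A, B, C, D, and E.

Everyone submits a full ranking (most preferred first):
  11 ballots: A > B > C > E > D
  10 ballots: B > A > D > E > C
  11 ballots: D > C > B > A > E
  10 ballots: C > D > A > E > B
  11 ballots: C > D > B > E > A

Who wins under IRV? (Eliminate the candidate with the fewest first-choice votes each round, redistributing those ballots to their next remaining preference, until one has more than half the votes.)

C

Round 1: A 11, B 10, C 21, D 11, E 0. E eliminated.
Round 2: A 11, B 10, C 21, D 11. B eliminated.
Round 3: A 21, C 21, D 11. D eliminated.
Round 4: A 21, C 32. C has a majority (≥27).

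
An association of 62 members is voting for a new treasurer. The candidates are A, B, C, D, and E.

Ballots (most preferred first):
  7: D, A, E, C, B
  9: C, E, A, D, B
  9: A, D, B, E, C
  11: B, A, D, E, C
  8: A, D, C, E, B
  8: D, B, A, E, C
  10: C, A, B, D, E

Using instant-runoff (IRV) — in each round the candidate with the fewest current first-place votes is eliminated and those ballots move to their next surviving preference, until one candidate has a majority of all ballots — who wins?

A

Round 1: A 17, B 11, C 19, D 15, E 0. E eliminated.
Round 2: A 17, B 11, C 19, D 15. B eliminated.
Round 3: A 28, C 19, D 15. D eliminated.
Round 4: A 43, C 19. A has a majority (≥32).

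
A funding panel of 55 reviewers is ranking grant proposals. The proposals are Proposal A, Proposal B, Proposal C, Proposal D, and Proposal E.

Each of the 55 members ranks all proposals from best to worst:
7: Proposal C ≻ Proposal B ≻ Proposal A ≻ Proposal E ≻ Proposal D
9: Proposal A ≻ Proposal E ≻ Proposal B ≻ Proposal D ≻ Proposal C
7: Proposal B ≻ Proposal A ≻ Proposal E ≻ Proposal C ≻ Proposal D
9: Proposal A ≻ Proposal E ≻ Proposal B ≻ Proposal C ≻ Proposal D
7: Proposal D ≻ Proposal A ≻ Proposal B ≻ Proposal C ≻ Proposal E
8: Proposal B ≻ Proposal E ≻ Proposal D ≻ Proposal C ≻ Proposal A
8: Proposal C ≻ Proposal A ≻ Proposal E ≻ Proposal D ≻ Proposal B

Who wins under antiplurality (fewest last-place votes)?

Proposal E

Last-place votes: Proposal A 8, Proposal B 8, Proposal C 9, Proposal D 23, Proposal E 7.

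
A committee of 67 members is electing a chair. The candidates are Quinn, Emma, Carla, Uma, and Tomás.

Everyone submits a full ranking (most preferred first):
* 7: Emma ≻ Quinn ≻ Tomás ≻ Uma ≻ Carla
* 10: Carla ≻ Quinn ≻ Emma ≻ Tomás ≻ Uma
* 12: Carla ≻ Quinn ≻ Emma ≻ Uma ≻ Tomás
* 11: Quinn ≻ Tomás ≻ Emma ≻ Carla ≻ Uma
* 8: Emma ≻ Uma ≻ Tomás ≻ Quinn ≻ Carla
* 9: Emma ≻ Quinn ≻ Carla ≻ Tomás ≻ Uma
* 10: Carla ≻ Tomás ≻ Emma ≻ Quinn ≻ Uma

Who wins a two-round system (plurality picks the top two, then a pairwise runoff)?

Round 1 first-place votes: Quinn 11, Emma 24, Carla 32, Uma 0, Tomás 0. Carla and Emma advance.
Runoff: Carla is ranked above Emma on 32 ballots, Emma above Carla on 35.

Emma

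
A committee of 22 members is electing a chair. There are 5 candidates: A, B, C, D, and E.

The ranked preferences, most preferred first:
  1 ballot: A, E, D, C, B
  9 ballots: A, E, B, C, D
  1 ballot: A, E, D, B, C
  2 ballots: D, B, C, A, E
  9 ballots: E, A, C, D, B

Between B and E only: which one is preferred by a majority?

E

B is ranked above E on 2 ballots; E above B on 20.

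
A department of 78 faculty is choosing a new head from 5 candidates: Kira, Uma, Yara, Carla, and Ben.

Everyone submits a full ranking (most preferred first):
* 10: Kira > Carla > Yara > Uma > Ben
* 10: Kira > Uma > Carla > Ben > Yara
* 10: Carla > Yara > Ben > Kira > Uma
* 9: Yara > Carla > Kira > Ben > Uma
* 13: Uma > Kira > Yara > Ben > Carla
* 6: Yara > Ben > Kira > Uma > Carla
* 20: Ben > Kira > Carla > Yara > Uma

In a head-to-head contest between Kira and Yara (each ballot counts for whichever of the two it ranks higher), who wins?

Kira

Kira is ranked above Yara on 53 ballots; Yara above Kira on 25.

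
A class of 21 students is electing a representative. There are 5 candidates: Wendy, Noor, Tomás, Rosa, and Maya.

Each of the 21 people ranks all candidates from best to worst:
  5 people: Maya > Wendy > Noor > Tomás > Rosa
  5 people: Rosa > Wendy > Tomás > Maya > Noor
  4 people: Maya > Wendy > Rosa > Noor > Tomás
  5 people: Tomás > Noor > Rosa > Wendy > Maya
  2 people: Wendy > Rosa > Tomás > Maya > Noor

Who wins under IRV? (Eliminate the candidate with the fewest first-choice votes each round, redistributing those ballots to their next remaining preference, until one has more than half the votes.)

Rosa

Round 1: Wendy 2, Noor 0, Tomás 5, Rosa 5, Maya 9. Noor eliminated.
Round 2: Wendy 2, Tomás 5, Rosa 5, Maya 9. Wendy eliminated.
Round 3: Tomás 5, Rosa 7, Maya 9. Tomás eliminated.
Round 4: Rosa 12, Maya 9. Rosa has a majority (≥11).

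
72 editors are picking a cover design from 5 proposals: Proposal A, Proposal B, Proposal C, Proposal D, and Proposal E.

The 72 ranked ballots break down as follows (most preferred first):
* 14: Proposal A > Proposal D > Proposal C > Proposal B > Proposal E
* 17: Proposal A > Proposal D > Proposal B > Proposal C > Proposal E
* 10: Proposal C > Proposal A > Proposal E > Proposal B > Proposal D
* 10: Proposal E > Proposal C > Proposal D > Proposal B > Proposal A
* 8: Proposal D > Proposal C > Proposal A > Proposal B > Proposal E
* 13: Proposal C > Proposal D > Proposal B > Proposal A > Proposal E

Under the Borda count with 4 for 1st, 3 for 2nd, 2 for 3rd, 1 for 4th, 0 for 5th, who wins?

Proposal C

Proposal A: 14×4 + 17×4 + 10×3 + 10×0 + 8×2 + 13×1 = 183
Proposal B: 14×1 + 17×2 + 10×1 + 10×1 + 8×1 + 13×2 = 102
Proposal C: 14×2 + 17×1 + 10×4 + 10×3 + 8×3 + 13×4 = 191
Proposal D: 14×3 + 17×3 + 10×0 + 10×2 + 8×4 + 13×3 = 184
Proposal E: 14×0 + 17×0 + 10×2 + 10×4 + 8×0 + 13×0 = 60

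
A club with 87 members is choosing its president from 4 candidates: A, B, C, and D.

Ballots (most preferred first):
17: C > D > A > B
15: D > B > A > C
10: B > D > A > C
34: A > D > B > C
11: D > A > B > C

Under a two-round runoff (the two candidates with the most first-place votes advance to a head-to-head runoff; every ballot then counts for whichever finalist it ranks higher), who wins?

Round 1 first-place votes: A 34, B 10, C 17, D 26. A and D advance.
Runoff: A is ranked above D on 34 ballots, D above A on 53.

D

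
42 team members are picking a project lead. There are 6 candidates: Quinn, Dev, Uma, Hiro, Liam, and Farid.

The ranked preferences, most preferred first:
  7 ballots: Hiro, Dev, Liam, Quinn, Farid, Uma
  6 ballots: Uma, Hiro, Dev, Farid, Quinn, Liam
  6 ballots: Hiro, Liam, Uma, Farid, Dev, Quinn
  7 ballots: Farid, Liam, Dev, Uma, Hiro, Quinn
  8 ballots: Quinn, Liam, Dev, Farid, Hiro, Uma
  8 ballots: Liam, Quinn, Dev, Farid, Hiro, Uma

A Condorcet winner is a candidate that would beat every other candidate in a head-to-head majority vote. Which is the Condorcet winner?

Liam

Liam vs Quinn: 28–14
Liam vs Dev: 29–13
Liam vs Uma: 36–6
Liam vs Hiro: 23–19
Liam vs Farid: 29–13
Liam beats every other candidate.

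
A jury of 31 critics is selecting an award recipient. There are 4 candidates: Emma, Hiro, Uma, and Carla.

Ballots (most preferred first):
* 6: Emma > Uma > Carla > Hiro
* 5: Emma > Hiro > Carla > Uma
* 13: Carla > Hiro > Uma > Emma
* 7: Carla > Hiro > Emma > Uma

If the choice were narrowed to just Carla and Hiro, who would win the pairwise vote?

Carla is ranked above Hiro on 26 ballots; Hiro above Carla on 5.

Carla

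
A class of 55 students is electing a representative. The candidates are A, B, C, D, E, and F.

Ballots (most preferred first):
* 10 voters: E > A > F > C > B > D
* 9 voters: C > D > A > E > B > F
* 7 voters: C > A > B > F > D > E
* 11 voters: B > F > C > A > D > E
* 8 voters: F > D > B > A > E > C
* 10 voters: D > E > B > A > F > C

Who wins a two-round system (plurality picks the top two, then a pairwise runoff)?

B

Round 1 first-place votes: A 0, B 11, C 16, D 10, E 10, F 8. C and B advance.
Runoff: C is ranked above B on 26 ballots, B above C on 29.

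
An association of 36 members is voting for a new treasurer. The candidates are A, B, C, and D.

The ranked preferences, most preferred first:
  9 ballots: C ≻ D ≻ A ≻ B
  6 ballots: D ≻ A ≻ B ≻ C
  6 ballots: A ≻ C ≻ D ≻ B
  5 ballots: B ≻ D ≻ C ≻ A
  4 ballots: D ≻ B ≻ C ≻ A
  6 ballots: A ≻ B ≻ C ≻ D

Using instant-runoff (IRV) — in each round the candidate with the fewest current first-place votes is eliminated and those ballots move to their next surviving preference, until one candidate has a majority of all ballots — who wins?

D

Round 1: A 12, B 5, C 9, D 10. B eliminated.
Round 2: A 12, C 9, D 15. C eliminated.
Round 3: A 12, D 24. D has a majority (≥19).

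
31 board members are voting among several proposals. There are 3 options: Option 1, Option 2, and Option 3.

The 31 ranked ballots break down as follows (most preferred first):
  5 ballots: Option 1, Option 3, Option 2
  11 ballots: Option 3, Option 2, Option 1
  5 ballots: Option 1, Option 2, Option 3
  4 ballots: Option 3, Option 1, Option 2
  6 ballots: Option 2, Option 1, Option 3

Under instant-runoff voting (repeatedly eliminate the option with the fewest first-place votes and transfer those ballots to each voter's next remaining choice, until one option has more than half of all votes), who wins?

Round 1: Option 1 10, Option 2 6, Option 3 15. Option 2 eliminated.
Round 2: Option 1 16, Option 3 15. Option 1 has a majority (≥16).

Option 1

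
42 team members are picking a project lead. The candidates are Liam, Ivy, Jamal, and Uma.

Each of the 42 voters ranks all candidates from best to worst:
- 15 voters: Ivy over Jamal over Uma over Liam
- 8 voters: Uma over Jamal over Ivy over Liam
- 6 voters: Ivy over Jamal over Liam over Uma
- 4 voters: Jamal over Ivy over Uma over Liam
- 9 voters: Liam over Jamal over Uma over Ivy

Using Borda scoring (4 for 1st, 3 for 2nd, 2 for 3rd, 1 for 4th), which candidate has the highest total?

Jamal

Liam: 15×1 + 8×1 + 6×2 + 4×1 + 9×4 = 75
Ivy: 15×4 + 8×2 + 6×4 + 4×3 + 9×1 = 121
Jamal: 15×3 + 8×3 + 6×3 + 4×4 + 9×3 = 130
Uma: 15×2 + 8×4 + 6×1 + 4×2 + 9×2 = 94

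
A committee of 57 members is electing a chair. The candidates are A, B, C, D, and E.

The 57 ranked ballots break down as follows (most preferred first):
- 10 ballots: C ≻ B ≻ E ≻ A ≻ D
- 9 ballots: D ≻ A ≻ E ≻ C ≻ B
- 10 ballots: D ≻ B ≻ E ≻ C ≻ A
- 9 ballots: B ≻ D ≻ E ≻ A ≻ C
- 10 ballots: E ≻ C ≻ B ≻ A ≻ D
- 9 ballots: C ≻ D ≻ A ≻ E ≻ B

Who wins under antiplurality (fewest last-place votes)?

Last-place votes: A 10, B 18, C 9, D 20, E 0.

E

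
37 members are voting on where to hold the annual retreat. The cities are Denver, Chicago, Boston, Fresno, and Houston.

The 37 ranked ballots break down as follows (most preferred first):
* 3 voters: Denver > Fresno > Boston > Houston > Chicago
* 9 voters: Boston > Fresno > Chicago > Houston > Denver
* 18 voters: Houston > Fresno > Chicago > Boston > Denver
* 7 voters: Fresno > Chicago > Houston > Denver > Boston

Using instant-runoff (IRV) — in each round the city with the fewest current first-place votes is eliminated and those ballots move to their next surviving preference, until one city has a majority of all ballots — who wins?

Fresno

Round 1: Denver 3, Chicago 0, Boston 9, Fresno 7, Houston 18. Chicago eliminated.
Round 2: Denver 3, Boston 9, Fresno 7, Houston 18. Denver eliminated.
Round 3: Boston 9, Fresno 10, Houston 18. Boston eliminated.
Round 4: Fresno 19, Houston 18. Fresno has a majority (≥19).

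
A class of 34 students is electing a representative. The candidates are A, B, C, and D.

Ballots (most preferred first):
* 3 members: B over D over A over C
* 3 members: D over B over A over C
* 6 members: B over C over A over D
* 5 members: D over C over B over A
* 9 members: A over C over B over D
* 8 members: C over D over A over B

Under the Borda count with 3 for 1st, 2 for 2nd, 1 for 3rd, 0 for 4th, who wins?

C

A: 3×1 + 3×1 + 6×1 + 5×0 + 9×3 + 8×1 = 47
B: 3×3 + 3×2 + 6×3 + 5×1 + 9×1 + 8×0 = 47
C: 3×0 + 3×0 + 6×2 + 5×2 + 9×2 + 8×3 = 64
D: 3×2 + 3×3 + 6×0 + 5×3 + 9×0 + 8×2 = 46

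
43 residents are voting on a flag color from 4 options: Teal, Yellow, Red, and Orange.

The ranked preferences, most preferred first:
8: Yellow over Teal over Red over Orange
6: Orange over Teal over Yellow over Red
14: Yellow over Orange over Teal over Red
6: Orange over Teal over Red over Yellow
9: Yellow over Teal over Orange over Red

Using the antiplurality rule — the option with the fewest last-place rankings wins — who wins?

Last-place votes: Teal 0, Yellow 6, Red 29, Orange 8.

Teal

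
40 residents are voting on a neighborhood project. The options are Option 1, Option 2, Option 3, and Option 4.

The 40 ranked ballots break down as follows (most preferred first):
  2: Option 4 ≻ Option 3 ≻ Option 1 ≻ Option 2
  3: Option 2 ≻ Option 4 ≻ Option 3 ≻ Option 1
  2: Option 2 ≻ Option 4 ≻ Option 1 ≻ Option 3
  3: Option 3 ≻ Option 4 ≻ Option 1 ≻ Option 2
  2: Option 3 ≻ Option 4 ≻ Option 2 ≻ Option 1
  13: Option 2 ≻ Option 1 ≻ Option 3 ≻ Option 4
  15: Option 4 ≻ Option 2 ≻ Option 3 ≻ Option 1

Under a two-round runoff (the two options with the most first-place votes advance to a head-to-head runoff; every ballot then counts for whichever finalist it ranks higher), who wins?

Round 1 first-place votes: Option 1 0, Option 2 18, Option 3 5, Option 4 17. Option 2 and Option 4 advance.
Runoff: Option 2 is ranked above Option 4 on 18 ballots, Option 4 above Option 2 on 22.

Option 4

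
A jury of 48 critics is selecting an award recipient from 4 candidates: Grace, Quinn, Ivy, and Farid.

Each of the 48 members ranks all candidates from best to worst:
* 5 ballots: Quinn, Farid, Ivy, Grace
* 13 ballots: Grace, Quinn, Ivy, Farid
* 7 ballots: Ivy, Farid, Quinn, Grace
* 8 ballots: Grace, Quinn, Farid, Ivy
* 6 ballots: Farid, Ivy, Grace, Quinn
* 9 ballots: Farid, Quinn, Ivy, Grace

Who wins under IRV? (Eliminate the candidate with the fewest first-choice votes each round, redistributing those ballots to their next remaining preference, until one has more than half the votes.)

Round 1: Grace 21, Quinn 5, Ivy 7, Farid 15. Quinn eliminated.
Round 2: Grace 21, Ivy 7, Farid 20. Ivy eliminated.
Round 3: Grace 21, Farid 27. Farid has a majority (≥25).

Farid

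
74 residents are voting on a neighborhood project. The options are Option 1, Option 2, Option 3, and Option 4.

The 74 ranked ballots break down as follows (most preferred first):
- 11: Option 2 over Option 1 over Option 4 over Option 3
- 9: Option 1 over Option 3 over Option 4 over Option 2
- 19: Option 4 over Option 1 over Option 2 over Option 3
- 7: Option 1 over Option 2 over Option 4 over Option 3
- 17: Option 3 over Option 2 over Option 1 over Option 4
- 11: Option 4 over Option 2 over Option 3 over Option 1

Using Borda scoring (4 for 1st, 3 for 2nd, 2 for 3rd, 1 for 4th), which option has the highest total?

Option 1

Option 1: 11×3 + 9×4 + 19×3 + 7×4 + 17×2 + 11×1 = 199
Option 2: 11×4 + 9×1 + 19×2 + 7×3 + 17×3 + 11×3 = 196
Option 3: 11×1 + 9×3 + 19×1 + 7×1 + 17×4 + 11×2 = 154
Option 4: 11×2 + 9×2 + 19×4 + 7×2 + 17×1 + 11×4 = 191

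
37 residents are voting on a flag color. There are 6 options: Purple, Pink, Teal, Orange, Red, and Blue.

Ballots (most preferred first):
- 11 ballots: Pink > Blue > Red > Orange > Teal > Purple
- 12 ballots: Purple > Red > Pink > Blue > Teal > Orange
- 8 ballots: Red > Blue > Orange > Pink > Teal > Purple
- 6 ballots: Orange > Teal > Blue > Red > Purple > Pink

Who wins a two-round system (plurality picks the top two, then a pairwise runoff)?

Round 1 first-place votes: Purple 12, Pink 11, Teal 0, Orange 6, Red 8, Blue 0. Purple and Pink advance.
Runoff: Purple is ranked above Pink on 18 ballots, Pink above Purple on 19.

Pink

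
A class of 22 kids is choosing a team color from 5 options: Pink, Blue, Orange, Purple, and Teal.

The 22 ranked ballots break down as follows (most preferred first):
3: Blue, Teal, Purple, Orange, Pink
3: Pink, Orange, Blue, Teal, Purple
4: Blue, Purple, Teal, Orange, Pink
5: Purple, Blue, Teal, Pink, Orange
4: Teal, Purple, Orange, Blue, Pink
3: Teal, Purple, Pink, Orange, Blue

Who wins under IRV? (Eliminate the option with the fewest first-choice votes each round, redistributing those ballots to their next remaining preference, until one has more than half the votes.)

Round 1: Pink 3, Blue 7, Orange 0, Purple 5, Teal 7. Orange eliminated.
Round 2: Pink 3, Blue 7, Purple 5, Teal 7. Pink eliminated.
Round 3: Blue 10, Purple 5, Teal 7. Purple eliminated.
Round 4: Blue 15, Teal 7. Blue has a majority (≥12).

Blue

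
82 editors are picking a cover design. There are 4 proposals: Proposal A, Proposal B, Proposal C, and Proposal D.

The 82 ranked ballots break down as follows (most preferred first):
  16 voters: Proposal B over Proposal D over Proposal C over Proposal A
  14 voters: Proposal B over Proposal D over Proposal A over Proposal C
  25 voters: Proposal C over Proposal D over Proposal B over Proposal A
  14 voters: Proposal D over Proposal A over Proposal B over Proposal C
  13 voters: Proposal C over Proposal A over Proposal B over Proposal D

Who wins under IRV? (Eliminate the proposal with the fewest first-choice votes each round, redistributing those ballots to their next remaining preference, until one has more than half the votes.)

Proposal B

Round 1: Proposal A 0, Proposal B 30, Proposal C 38, Proposal D 14. Proposal A eliminated.
Round 2: Proposal B 30, Proposal C 38, Proposal D 14. Proposal D eliminated.
Round 3: Proposal B 44, Proposal C 38. Proposal B has a majority (≥42).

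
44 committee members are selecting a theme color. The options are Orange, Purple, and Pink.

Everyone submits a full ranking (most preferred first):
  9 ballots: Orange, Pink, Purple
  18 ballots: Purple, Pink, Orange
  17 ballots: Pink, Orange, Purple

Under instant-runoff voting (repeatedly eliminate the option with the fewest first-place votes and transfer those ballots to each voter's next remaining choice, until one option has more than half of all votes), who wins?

Pink

Round 1: Orange 9, Purple 18, Pink 17. Orange eliminated.
Round 2: Purple 18, Pink 26. Pink has a majority (≥23).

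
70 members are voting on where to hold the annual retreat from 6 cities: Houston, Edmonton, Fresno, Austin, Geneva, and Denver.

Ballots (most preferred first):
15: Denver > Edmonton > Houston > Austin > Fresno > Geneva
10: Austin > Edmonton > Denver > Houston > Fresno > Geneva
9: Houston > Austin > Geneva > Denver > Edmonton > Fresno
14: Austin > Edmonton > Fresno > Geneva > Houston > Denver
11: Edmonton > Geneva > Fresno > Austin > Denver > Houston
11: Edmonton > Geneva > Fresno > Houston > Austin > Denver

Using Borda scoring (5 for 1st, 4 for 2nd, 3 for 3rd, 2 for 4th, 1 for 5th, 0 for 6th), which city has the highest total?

Houston: 15×3 + 10×2 + 9×5 + 14×1 + 11×0 + 11×2 = 146
Edmonton: 15×4 + 10×4 + 9×1 + 14×4 + 11×5 + 11×5 = 275
Fresno: 15×1 + 10×1 + 9×0 + 14×3 + 11×3 + 11×3 = 133
Austin: 15×2 + 10×5 + 9×4 + 14×5 + 11×2 + 11×1 = 219
Geneva: 15×0 + 10×0 + 9×3 + 14×2 + 11×4 + 11×4 = 143
Denver: 15×5 + 10×3 + 9×2 + 14×0 + 11×1 + 11×0 = 134

Edmonton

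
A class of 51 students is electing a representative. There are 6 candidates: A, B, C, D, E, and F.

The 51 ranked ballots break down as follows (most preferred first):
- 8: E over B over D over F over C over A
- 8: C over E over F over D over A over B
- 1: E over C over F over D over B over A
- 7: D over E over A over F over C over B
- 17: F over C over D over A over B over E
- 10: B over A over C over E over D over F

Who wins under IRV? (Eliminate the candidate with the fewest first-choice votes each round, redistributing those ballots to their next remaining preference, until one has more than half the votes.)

E

Round 1: A 0, B 10, C 8, D 7, E 9, F 17. A eliminated.
Round 2: B 10, C 8, D 7, E 9, F 17. D eliminated.
Round 3: B 10, C 8, E 16, F 17. C eliminated.
Round 4: B 10, E 24, F 17. B eliminated.
Round 5: E 34, F 17. E has a majority (≥26).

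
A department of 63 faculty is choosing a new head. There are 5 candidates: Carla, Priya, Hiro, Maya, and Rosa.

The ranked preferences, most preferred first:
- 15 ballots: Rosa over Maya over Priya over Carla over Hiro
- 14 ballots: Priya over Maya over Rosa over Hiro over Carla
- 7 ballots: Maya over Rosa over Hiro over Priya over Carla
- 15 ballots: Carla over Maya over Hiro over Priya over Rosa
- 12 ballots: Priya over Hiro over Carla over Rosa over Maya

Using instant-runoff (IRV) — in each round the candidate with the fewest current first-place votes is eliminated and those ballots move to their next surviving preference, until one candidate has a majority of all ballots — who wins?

Round 1: Carla 15, Priya 26, Hiro 0, Maya 7, Rosa 15. Hiro eliminated.
Round 2: Carla 15, Priya 26, Maya 7, Rosa 15. Maya eliminated.
Round 3: Carla 15, Priya 26, Rosa 22. Carla eliminated.
Round 4: Priya 41, Rosa 22. Priya has a majority (≥32).

Priya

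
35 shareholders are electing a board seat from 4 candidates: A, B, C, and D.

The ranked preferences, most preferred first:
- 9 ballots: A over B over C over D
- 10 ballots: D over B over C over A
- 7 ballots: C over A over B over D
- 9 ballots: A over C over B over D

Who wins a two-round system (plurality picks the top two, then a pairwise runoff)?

A

Round 1 first-place votes: A 18, B 0, C 7, D 10. A and D advance.
Runoff: A is ranked above D on 25 ballots, D above A on 10.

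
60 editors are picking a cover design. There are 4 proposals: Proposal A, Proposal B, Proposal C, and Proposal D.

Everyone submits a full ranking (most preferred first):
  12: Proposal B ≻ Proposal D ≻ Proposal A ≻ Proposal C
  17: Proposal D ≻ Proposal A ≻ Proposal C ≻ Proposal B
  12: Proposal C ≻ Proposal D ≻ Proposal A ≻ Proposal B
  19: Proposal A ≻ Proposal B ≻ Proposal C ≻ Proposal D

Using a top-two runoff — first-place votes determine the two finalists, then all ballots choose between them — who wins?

Proposal D

Round 1 first-place votes: Proposal A 19, Proposal B 12, Proposal C 12, Proposal D 17. Proposal A and Proposal D advance.
Runoff: Proposal A is ranked above Proposal D on 19 ballots, Proposal D above Proposal A on 41.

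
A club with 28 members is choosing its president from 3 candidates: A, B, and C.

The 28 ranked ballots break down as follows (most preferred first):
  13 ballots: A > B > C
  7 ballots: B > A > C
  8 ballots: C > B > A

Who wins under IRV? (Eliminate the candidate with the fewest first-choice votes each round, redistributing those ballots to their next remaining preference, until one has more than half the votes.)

A

Round 1: A 13, B 7, C 8. B eliminated.
Round 2: A 20, C 8. A has a majority (≥15).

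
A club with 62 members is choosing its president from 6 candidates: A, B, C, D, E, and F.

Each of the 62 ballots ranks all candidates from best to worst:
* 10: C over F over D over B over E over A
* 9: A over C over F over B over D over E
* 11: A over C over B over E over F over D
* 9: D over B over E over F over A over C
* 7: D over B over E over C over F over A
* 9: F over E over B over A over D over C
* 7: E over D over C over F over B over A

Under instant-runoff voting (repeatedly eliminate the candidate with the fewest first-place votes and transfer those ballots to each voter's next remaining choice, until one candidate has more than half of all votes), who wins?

D

Round 1: A 20, B 0, C 10, D 16, E 7, F 9. B eliminated.
Round 2: A 20, C 10, D 16, E 7, F 9. E eliminated.
Round 3: A 20, C 10, D 23, F 9. F eliminated.
Round 4: A 29, C 10, D 23. C eliminated.
Round 5: A 29, D 33. D has a majority (≥32).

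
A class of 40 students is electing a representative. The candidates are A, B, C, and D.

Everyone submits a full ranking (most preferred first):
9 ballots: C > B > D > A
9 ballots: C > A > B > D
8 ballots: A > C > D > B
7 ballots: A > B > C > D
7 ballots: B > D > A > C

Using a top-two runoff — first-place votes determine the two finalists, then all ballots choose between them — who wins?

A

Round 1 first-place votes: A 15, B 7, C 18, D 0. C and A advance.
Runoff: C is ranked above A on 18 ballots, A above C on 22.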